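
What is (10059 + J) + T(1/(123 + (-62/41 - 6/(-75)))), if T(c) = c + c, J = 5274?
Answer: 1910601181/124607 ≈ 15333.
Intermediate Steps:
T(c) = 2*c
(10059 + J) + T(1/(123 + (-62/41 - 6/(-75)))) = (10059 + 5274) + 2/(123 + (-62/41 - 6/(-75))) = 15333 + 2/(123 + (-62*1/41 - 6*(-1/75))) = 15333 + 2/(123 + (-62/41 + 2/25)) = 15333 + 2/(123 - 1468/1025) = 15333 + 2/(124607/1025) = 15333 + 2*(1025/124607) = 15333 + 2050/124607 = 1910601181/124607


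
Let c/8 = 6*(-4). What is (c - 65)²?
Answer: 66049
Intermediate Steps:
c = -192 (c = 8*(6*(-4)) = 8*(-24) = -192)
(c - 65)² = (-192 - 65)² = (-257)² = 66049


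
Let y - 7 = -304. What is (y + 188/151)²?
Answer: 1994426281/22801 ≈ 87471.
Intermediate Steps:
y = -297 (y = 7 - 304 = -297)
(y + 188/151)² = (-297 + 188/151)² = (-44659/151)² = 1994426281/22801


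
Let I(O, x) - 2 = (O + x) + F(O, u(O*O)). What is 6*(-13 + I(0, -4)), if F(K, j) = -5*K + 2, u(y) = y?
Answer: -78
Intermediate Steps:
F(K, j) = 2 - 5*K
I(O, x) = 4 + x - 4*O (I(O, x) = 2 + ((O + x) + (2 - 5*O)) = 2 + (2 + x - 4*O) = 4 + x - 4*O)
6*(-13 + I(0, -4)) = 6*(-13 + (4 - 4 - 4*0)) = 6*(-13 + (4 - 4 + 0)) = 6*(-13 + 0) = 6*(-13) = -78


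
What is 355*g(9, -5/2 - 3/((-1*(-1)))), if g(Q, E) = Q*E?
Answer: -35145/2 ≈ -17573.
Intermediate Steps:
g(Q, E) = E*Q
355*g(9, -5/2 - 3/((-1*(-1)))) = 355*((-5/2 - 3/((-1*(-1))))*9) = 355*((-5*½ - 3/1)*9) = 355*((-5/2 - 3*1)*9) = 355*((-5/2 - 3)*9) = 355*(-11/2*9) = 355*(-99/2) = -35145/2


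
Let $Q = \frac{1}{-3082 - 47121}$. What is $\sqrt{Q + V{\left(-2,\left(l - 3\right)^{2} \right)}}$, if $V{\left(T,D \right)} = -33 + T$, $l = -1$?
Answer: $\frac{3 i \sqrt{9801332502}}{50203} \approx 5.9161 i$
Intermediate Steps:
$Q = - \frac{1}{50203}$ ($Q = \frac{1}{-50203} = - \frac{1}{50203} \approx -1.9919 \cdot 10^{-5}$)
$\sqrt{Q + V{\left(-2,\left(l - 3\right)^{2} \right)}} = \sqrt{- \frac{1}{50203} - 35} = \sqrt{- \frac{1757106}{50203}} = \frac{3 i \sqrt{9801332502}}{50203}$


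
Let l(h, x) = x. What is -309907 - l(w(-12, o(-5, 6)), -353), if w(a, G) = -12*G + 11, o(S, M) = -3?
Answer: -309554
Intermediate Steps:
w(a, G) = 11 - 12*G
-309907 - l(w(-12, o(-5, 6)), -353) = -309907 - 1*(-353) = -309907 + 353 = -309554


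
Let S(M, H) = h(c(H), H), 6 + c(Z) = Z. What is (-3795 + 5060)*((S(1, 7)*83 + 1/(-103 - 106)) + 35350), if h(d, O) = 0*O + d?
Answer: 851632040/19 ≈ 4.4823e+7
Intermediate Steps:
c(Z) = -6 + Z
h(d, O) = d (h(d, O) = 0 + d = d)
S(M, H) = -6 + H
(-3795 + 5060)*((S(1, 7)*83 + 1/(-103 - 106)) + 35350) = (-3795 + 5060)*(((-6 + 7)*83 + 1/(-103 - 106)) + 35350) = 1265*((1*83 + 1/(-209)) + 35350) = 1265*((83 - 1/209) + 35350) = 1265*(17346/209 + 35350) = 1265*(7405496/209) = 851632040/19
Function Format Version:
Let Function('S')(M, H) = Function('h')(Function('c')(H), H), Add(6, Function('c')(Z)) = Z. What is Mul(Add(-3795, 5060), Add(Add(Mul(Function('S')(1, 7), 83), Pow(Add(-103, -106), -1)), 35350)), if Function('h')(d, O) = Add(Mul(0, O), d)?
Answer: Rational(851632040, 19) ≈ 4.4823e+7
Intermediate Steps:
Function('c')(Z) = Add(-6, Z)
Function('h')(d, O) = d (Function('h')(d, O) = Add(0, d) = d)
Function('S')(M, H) = Add(-6, H)
Mul(Add(-3795, 5060), Add(Add(Mul(Function('S')(1, 7), 83), Pow(Add(-103, -106), -1)), 35350)) = Mul(Add(-3795, 5060), Add(Add(Mul(Add(-6, 7), 83), Pow(Add(-103, -106), -1)), 35350)) = Mul(1265, Add(Add(Mul(1, 83), Pow(-209, -1)), 35350)) = Mul(1265, Add(Add(83, Rational(-1, 209)), 35350)) = Mul(1265, Add(Rational(17346, 209), 35350)) = Mul(1265, Rational(7405496, 209)) = Rational(851632040, 19)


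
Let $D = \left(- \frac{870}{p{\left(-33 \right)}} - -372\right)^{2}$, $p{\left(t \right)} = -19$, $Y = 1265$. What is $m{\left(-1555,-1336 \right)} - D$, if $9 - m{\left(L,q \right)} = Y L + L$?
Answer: $\frac{647666835}{361} \approx 1.7941 \cdot 10^{6}$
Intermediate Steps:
$m{\left(L,q \right)} = 9 - 1266 L$ ($m{\left(L,q \right)} = 9 - \left(1265 L + L\right) = 9 - 1266 L$)
$D = \frac{63011844}{361}$ ($D = \left(- \frac{870}{-19} - -372\right)^{2} = \left(\left(-870\right) \left(- \frac{1}{19}\right) + \left(-50 + 422\right)\right)^{2} = \left(\frac{870}{19} + 372\right)^{2} = \left(\frac{7938}{19}\right)^{2} = \frac{63011844}{361} \approx 1.7455 \cdot 10^{5}$)
$m{\left(-1555,-1336 \right)} - D = \left(9 - -1968630\right) - \frac{63011844}{361} = \left(9 + 1968630\right) - \frac{63011844}{361} = 1968639 - \frac{63011844}{361} = \frac{647666835}{361}$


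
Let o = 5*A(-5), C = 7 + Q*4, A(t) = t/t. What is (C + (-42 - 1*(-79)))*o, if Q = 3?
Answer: 280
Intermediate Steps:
A(t) = 1
C = 19 (C = 7 + 3*4 = 7 + 12 = 19)
o = 5 (o = 5*1 = 5)
(C + (-42 - 1*(-79)))*o = (19 + (-42 - 1*(-79)))*5 = (19 + (-42 + 79))*5 = (19 + 37)*5 = 56*5 = 280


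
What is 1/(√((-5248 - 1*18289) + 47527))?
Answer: √23990/23990 ≈ 0.0064563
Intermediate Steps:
1/(√((-5248 - 1*18289) + 47527)) = 1/(√((-5248 - 18289) + 47527)) = 1/(√(-23537 + 47527)) = 1/(√23990) = √23990/23990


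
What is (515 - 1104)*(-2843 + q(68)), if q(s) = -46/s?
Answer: 56947465/34 ≈ 1.6749e+6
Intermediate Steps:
(515 - 1104)*(-2843 + q(68)) = (515 - 1104)*(-2843 - 46/68) = -589*(-2843 - 46*1/68) = -589*(-2843 - 23/34) = -589*(-96685/34) = 56947465/34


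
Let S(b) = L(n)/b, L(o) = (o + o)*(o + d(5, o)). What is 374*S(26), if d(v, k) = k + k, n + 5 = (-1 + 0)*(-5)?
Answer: 0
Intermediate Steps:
n = 0 (n = -5 + (-1 + 0)*(-5) = -5 - 1*(-5) = -5 + 5 = 0)
d(v, k) = 2*k
L(o) = 6*o² (L(o) = (o + o)*(o + 2*o) = (2*o)*(3*o) = 6*o²)
S(b) = 0 (S(b) = (6*0²)/b = (6*0)/b = 0/b = 0)
374*S(26) = 374*0 = 0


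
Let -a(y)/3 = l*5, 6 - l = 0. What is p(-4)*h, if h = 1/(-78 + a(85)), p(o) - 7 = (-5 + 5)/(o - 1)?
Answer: -1/24 ≈ -0.041667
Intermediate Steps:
l = 6 (l = 6 - 1*0 = 6 + 0 = 6)
p(o) = 7 (p(o) = 7 + (-5 + 5)/(o - 1) = 7 + 0/(-1 + o) = 7 + 0 = 7)
a(y) = -90 (a(y) = -18*5 = -3*30 = -90)
h = -1/168 (h = 1/(-78 - 90) = 1/(-168) = -1/168 ≈ -0.0059524)
p(-4)*h = 7*(-1/168) = -1/24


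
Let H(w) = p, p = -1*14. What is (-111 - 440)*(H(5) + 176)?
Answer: -89262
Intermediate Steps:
p = -14
H(w) = -14
(-111 - 440)*(H(5) + 176) = (-111 - 440)*(-14 + 176) = -551*162 = -89262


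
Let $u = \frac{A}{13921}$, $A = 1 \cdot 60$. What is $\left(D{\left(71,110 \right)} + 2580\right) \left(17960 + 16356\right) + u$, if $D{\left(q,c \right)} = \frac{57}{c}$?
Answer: $\frac{67801094633226}{765655} \approx 8.8553 \cdot 10^{7}$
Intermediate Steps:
$A = 60$
$u = \frac{60}{13921} \approx 0.00431$
$\left(D{\left(71,110 \right)} + 2580\right) \left(17960 + 16356\right) + u = \left(\frac{57}{110} + 2580\right) \left(17960 + 16356\right) + \frac{60}{13921} = \left(57 \cdot \frac{1}{110} + 2580\right) 34316 + \frac{60}{13921} = \left(\frac{57}{110} + 2580\right) 34316 + \frac{60}{13921} = \frac{283857}{110} \cdot 34316 + \frac{60}{13921} = \frac{4870418406}{55} + \frac{60}{13921} = \frac{67801094633226}{765655}$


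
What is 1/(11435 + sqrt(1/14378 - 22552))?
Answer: 32882486/376076077941 - I*sqrt(4662104673590)/1880380389705 ≈ 8.7436e-5 - 1.1483e-6*I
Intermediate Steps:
1/(11435 + sqrt(1/14378 - 22552)) = 1/(11435 + sqrt(-324252655/14378)) = 1/(11435 + I*sqrt(4662104673590)/14378)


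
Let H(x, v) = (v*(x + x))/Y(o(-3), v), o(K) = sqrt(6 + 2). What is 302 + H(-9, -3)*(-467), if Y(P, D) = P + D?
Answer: 75956 + 50436*sqrt(2) ≈ 1.4728e+5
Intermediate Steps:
o(K) = 2*sqrt(2) (o(K) = sqrt(8) = 2*sqrt(2))
Y(P, D) = D + P
H(x, v) = 2*v*x/(v + 2*sqrt(2)) (H(x, v) = (v*(x + x))/(v + 2*sqrt(2)) = (v*(2*x))/(v + 2*sqrt(2)) = (2*v*x)/(v + 2*sqrt(2)) = 2*v*x/(v + 2*sqrt(2)))
302 + H(-9, -3)*(-467) = 302 + (2*(-3)*(-9)/(-3 + 2*sqrt(2)))*(-467) = 302 + (54/(-3 + 2*sqrt(2)))*(-467) = 302 - 25218/(-3 + 2*sqrt(2))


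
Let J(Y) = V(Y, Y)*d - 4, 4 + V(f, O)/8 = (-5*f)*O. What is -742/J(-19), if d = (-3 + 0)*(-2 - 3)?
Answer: 53/15506 ≈ 0.0034180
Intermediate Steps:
V(f, O) = -32 - 40*O*f (V(f, O) = -32 + 8*((-5*f)*O) = -32 + 8*(-5*O*f) = -32 - 40*O*f)
d = 15 (d = -3*(-5) = 15)
J(Y) = -484 - 600*Y² (J(Y) = (-32 - 40*Y*Y)*15 - 4 = (-32 - 40*Y²)*15 - 4 = (-480 - 600*Y²) - 4 = -484 - 600*Y²)
-742/J(-19) = -742/(-484 - 600*(-19)²) = -742/(-484 - 600*361) = -742/(-484 - 216600) = -742/(-217084) = -742*(-1/217084) = 53/15506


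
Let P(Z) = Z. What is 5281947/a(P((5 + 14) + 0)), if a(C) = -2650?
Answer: -5281947/2650 ≈ -1993.2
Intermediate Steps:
5281947/a(P((5 + 14) + 0)) = 5281947/(-2650) = 5281947*(-1/2650) = -5281947/2650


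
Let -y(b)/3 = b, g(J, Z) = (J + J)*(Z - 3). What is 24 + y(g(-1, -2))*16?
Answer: -456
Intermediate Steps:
g(J, Z) = 2*J*(-3 + Z) (g(J, Z) = (2*J)*(-3 + Z) = 2*J*(-3 + Z))
y(b) = -3*b
24 + y(g(-1, -2))*16 = 24 - 6*(-1)*(-3 - 2)*16 = 24 - 6*(-1)*(-5)*16 = 24 - 3*10*16 = 24 - 30*16 = 24 - 480 = -456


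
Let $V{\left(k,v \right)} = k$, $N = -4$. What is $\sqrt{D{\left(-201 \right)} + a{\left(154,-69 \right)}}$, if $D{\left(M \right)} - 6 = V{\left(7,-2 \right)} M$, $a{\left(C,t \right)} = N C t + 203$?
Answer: $\sqrt{41306} \approx 203.24$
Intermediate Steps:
$a{\left(C,t \right)} = 203 - 4 C t$ ($a{\left(C,t \right)} = - 4 C t + 203 = 203 - 4 C t$)
$D{\left(M \right)} = 6 + 7 M$
$\sqrt{D{\left(-201 \right)} + a{\left(154,-69 \right)}} = \sqrt{\left(6 + 7 \left(-201\right)\right) - \left(-203 + 616 \left(-69\right)\right)} = \sqrt{\left(6 - 1407\right) + \left(203 + 42504\right)} = \sqrt{-1401 + 42707} = \sqrt{41306}$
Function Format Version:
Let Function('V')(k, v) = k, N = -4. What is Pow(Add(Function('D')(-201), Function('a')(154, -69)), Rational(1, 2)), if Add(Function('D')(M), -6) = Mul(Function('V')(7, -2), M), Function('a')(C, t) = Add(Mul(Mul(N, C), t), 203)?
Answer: Pow(41306, Rational(1, 2)) ≈ 203.24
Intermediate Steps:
Function('a')(C, t) = Add(203, Mul(-4, C, t)) (Function('a')(C, t) = Add(Mul(Mul(-4, C), t), 203) = Add(Mul(-4, C, t), 203) = Add(203, Mul(-4, C, t)))
Function('D')(M) = Add(6, Mul(7, M))
Pow(Add(Function('D')(-201), Function('a')(154, -69)), Rational(1, 2)) = Pow(Add(Add(6, Mul(7, -201)), Add(203, Mul(-4, 154, -69))), Rational(1, 2)) = Pow(Add(Add(6, -1407), Add(203, 42504)), Rational(1, 2)) = Pow(Add(-1401, 42707), Rational(1, 2)) = Pow(41306, Rational(1, 2))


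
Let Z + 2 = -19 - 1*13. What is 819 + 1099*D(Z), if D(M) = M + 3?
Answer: -33250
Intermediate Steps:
Z = -34 (Z = -2 + (-19 - 1*13) = -2 + (-19 - 13) = -2 - 32 = -34)
D(M) = 3 + M
819 + 1099*D(Z) = 819 + 1099*(3 - 34) = 819 + 1099*(-31) = 819 - 34069 = -33250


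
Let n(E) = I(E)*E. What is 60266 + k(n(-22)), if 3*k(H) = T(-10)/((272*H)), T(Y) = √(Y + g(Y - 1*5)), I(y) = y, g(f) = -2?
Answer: 60266 + I*√3/197472 ≈ 60266.0 + 8.7711e-6*I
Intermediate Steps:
T(Y) = √(-2 + Y) (T(Y) = √(Y - 2) = √(-2 + Y))
n(E) = E² (n(E) = E*E = E²)
k(H) = I*√3/(408*H) (k(H) = (√(-2 - 10)/((272*H)))/3 = (√(-12)*(1/(272*H)))/3 = ((2*I*√3)*(1/(272*H)))/3 = (I*√3/(136*H))/3 = I*√3/(408*H))
60266 + k(n(-22)) = 60266 + I*√3/(408*((-22)²)) = 60266 + (1/408)*I*√3/484 = 60266 + (1/408)*I*√3*(1/484) = 60266 + I*√3/197472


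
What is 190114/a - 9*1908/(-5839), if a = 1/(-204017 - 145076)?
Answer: -387519637471906/5839 ≈ -6.6367e+10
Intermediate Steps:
a = -1/349093 (a = 1/(-349093) = -1/349093 ≈ -2.8646e-6)
190114/a - 9*1908/(-5839) = 190114/(-1/349093) - 9*1908/(-5839) = 190114*(-349093) - 17172*(-1/5839) = -66367466602 + 17172/5839 = -387519637471906/5839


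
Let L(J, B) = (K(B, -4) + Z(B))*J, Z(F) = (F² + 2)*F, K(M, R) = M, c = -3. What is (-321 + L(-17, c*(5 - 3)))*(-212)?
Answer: -775284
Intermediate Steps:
Z(F) = F*(2 + F²) (Z(F) = (2 + F²)*F = F*(2 + F²))
L(J, B) = J*(B + B*(2 + B²)) (L(J, B) = (B + B*(2 + B²))*J = J*(B + B*(2 + B²)))
(-321 + L(-17, c*(5 - 3)))*(-212) = (-321 - 3*(5 - 3)*(-17)*(3 + (-3*(5 - 3))²))*(-212) = (-321 - 3*2*(-17)*(3 + (-3*2)²))*(-212) = (-321 - 6*(-17)*(3 + (-6)²))*(-212) = (-321 - 6*(-17)*(3 + 36))*(-212) = (-321 - 6*(-17)*39)*(-212) = (-321 + 3978)*(-212) = 3657*(-212) = -775284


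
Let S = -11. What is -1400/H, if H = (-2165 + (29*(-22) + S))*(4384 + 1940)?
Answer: 25/317781 ≈ 7.8671e-5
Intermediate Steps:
H = -17795736 (H = (-2165 + (29*(-22) - 11))*(4384 + 1940) = (-2165 + (-638 - 11))*6324 = (-2165 - 649)*6324 = -2814*6324 = -17795736)
-1400/H = -1400/(-17795736) = -1400*(-1/17795736) = 25/317781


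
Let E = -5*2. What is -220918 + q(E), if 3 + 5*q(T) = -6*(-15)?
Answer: -1104503/5 ≈ -2.2090e+5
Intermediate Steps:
E = -10
q(T) = 87/5 (q(T) = -⅗ + (-6*(-15))/5 = -⅗ + (⅕)*90 = -⅗ + 18 = 87/5)
-220918 + q(E) = -220918 + 87/5 = -1104503/5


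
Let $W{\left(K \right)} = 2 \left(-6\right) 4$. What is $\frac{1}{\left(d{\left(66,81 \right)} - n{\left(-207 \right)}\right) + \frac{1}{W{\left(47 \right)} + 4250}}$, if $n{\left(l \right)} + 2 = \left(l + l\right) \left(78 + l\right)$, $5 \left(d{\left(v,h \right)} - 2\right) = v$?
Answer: $- \frac{21010}{1121698683} \approx -1.8731 \cdot 10^{-5}$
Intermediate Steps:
$W{\left(K \right)} = -48$ ($W{\left(K \right)} = \left(-12\right) 4 = -48$)
$d{\left(v,h \right)} = 2 + \frac{v}{5}$
$n{\left(l \right)} = -2 + 2 l \left(78 + l\right)$ ($n{\left(l \right)} = -2 + \left(l + l\right) \left(78 + l\right) = -2 + 2 l \left(78 + l\right)$)
$\frac{1}{\left(d{\left(66,81 \right)} - n{\left(-207 \right)}\right) + \frac{1}{W{\left(47 \right)} + 4250}} = \frac{1}{\left(\left(2 + \frac{1}{5} \cdot 66\right) - \left(-2 + 2 \left(-207\right)^{2} + 156 \left(-207\right)\right)\right) + \frac{1}{-48 + 4250}} = \frac{1}{\left(\left(2 + \frac{66}{5}\right) - \left(-2 + 2 \cdot 42849 - 32292\right)\right) + \frac{1}{4202}} = \frac{1}{\left(\frac{76}{5} - \left(-2 + 85698 - 32292\right)\right) + \frac{1}{4202}} = \frac{1}{\left(\frac{76}{5} - 53404\right) + \frac{1}{4202}} = \frac{1}{- \frac{266944}{5} + \frac{1}{4202}} = \frac{1}{- \frac{1121698683}{21010}} = - \frac{21010}{1121698683}$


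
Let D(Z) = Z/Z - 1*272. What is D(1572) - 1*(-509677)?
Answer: 509406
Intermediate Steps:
D(Z) = -271 (D(Z) = 1 - 272 = -271)
D(1572) - 1*(-509677) = -271 - 1*(-509677) = -271 + 509677 = 509406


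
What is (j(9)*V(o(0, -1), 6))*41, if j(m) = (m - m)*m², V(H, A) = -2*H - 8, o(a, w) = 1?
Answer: 0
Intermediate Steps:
V(H, A) = -8 - 2*H
j(m) = 0 (j(m) = 0*m² = 0)
(j(9)*V(o(0, -1), 6))*41 = (0*(-8 - 2*1))*41 = (0*(-8 - 2))*41 = (0*(-10))*41 = 0*41 = 0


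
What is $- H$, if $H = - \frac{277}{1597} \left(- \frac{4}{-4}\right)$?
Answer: $\frac{277}{1597} \approx 0.17345$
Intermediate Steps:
$H = - \frac{277}{1597}$ ($H = \left(-277\right) \frac{1}{1597} \left(\left(-4\right) \left(- \frac{1}{4}\right)\right) = \left(- \frac{277}{1597}\right) 1 = - \frac{277}{1597} \approx -0.17345$)
$- H = \left(-1\right) \left(- \frac{277}{1597}\right) = \frac{277}{1597}$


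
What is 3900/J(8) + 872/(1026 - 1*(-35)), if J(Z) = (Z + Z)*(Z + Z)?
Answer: 1090283/67904 ≈ 16.056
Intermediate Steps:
J(Z) = 4*Z² (J(Z) = (2*Z)*(2*Z) = 4*Z²)
3900/J(8) + 872/(1026 - 1*(-35)) = 3900/((4*8²)) + 872/(1026 - 1*(-35)) = 3900/((4*64)) + 872/(1026 + 35) = 3900/256 + 872/1061 = 3900*(1/256) + 872*(1/1061) = 975/64 + 872/1061 = 1090283/67904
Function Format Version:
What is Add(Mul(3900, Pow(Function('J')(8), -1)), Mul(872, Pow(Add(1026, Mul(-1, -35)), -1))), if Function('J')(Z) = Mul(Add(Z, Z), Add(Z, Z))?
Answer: Rational(1090283, 67904) ≈ 16.056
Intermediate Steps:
Function('J')(Z) = Mul(4, Pow(Z, 2)) (Function('J')(Z) = Mul(Mul(2, Z), Mul(2, Z)) = Mul(4, Pow(Z, 2)))
Add(Mul(3900, Pow(Function('J')(8), -1)), Mul(872, Pow(Add(1026, Mul(-1, -35)), -1))) = Add(Mul(3900, Pow(Mul(4, Pow(8, 2)), -1)), Mul(872, Pow(Add(1026, Mul(-1, -35)), -1))) = Add(Mul(3900, Pow(Mul(4, 64), -1)), Mul(872, Pow(Add(1026, 35), -1))) = Add(Mul(3900, Pow(256, -1)), Mul(872, Pow(1061, -1))) = Add(Mul(3900, Rational(1, 256)), Mul(872, Rational(1, 1061))) = Add(Rational(975, 64), Rational(872, 1061)) = Rational(1090283, 67904)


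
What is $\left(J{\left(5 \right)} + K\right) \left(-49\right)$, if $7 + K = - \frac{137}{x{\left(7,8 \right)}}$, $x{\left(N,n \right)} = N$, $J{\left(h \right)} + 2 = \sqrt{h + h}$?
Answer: $1400 - 49 \sqrt{10} \approx 1245.0$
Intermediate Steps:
$J{\left(h \right)} = -2 + \sqrt{2} \sqrt{h}$ ($J{\left(h \right)} = -2 + \sqrt{h + h} = -2 + \sqrt{2 h} = -2 + \sqrt{2} \sqrt{h}$)
$K = - \frac{186}{7}$ ($K = -7 - \frac{137}{7} = - \frac{186}{7} \approx -26.571$)
$\left(J{\left(5 \right)} + K\right) \left(-49\right) = \left(\left(-2 + \sqrt{2} \sqrt{5}\right) - \frac{186}{7}\right) \left(-49\right) = \left(\left(-2 + \sqrt{10}\right) - \frac{186}{7}\right) \left(-49\right) = \left(- \frac{200}{7} + \sqrt{10}\right) \left(-49\right) = 1400 - 49 \sqrt{10}$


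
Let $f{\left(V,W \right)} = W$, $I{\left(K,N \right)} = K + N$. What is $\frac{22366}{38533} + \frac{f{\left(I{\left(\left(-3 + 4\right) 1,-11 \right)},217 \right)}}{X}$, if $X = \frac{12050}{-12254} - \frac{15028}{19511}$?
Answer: $- \frac{994896949349771}{8077685544423} \approx -123.17$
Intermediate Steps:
$X = - \frac{209630331}{119543897}$ ($X = 12050 \left(- \frac{1}{12254}\right) - \frac{15028}{19511} = - \frac{6025}{6127} - \frac{15028}{19511} = - \frac{209630331}{119543897} \approx -1.7536$)
$\frac{22366}{38533} + \frac{f{\left(I{\left(\left(-3 + 4\right) 1,-11 \right)},217 \right)}}{X} = \frac{22366}{38533} + \frac{217}{- \frac{209630331}{119543897}} = 22366 \cdot \frac{1}{38533} + 217 \left(- \frac{119543897}{209630331}\right) = \frac{22366}{38533} - \frac{25941025649}{209630331} = - \frac{994896949349771}{8077685544423}$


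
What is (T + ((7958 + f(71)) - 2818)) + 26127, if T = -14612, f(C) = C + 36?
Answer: 16762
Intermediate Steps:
f(C) = 36 + C
(T + ((7958 + f(71)) - 2818)) + 26127 = (-14612 + ((7958 + (36 + 71)) - 2818)) + 26127 = (-14612 + ((7958 + 107) - 2818)) + 26127 = (-14612 + (8065 - 2818)) + 26127 = (-14612 + 5247) + 26127 = -9365 + 26127 = 16762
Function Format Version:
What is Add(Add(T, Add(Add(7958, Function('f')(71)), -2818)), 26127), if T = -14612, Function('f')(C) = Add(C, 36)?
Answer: 16762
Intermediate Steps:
Function('f')(C) = Add(36, C)
Add(Add(T, Add(Add(7958, Function('f')(71)), -2818)), 26127) = Add(Add(-14612, Add(Add(7958, Add(36, 71)), -2818)), 26127) = Add(Add(-14612, Add(Add(7958, 107), -2818)), 26127) = Add(Add(-14612, Add(8065, -2818)), 26127) = Add(Add(-14612, 5247), 26127) = Add(-9365, 26127) = 16762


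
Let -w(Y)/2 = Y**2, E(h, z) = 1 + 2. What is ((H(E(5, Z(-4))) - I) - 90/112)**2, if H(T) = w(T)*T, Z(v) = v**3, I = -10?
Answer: 6295081/3136 ≈ 2007.4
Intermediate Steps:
E(h, z) = 3
w(Y) = -2*Y**2
H(T) = -2*T**3 (H(T) = (-2*T**2)*T = -2*T**3)
((H(E(5, Z(-4))) - I) - 90/112)**2 = ((-2*3**3 - 1*(-10)) - 90/112)**2 = ((-2*27 + 10) - 90*1/112)**2 = ((-54 + 10) - 45/56)**2 = (-44 - 45/56)**2 = (-2509/56)**2 = 6295081/3136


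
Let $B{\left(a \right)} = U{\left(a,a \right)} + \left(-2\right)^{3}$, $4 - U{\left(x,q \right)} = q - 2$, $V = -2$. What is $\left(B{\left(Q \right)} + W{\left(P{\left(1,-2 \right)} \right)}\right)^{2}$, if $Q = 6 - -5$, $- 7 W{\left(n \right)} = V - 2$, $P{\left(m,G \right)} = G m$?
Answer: $\frac{7569}{49} \approx 154.47$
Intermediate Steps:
$W{\left(n \right)} = \frac{4}{7}$ ($W{\left(n \right)} = - \frac{-2 - 2}{7} = \left(- \frac{1}{7}\right) \left(-4\right) = \frac{4}{7}$)
$Q = 11$ ($Q = 6 + 5 = 11$)
$U{\left(x,q \right)} = 6 - q$ ($U{\left(x,q \right)} = 4 - \left(q - 2\right) = 4 - \left(-2 + q\right) = 6 - q$)
$B{\left(a \right)} = -2 - a$ ($B{\left(a \right)} = \left(6 - a\right) + \left(-2\right)^{3} = \left(6 - a\right) - 8 = -2 - a$)
$\left(B{\left(Q \right)} + W{\left(P{\left(1,-2 \right)} \right)}\right)^{2} = \left(\left(-2 - 11\right) + \frac{4}{7}\right)^{2} = \left(-13 + \frac{4}{7}\right)^{2} = \left(- \frac{87}{7}\right)^{2} = \frac{7569}{49}$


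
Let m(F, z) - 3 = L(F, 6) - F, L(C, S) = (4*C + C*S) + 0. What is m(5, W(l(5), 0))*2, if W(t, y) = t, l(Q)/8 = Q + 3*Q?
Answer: 96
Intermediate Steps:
L(C, S) = 4*C + C*S
l(Q) = 32*Q (l(Q) = 8*(Q + 3*Q) = 8*(4*Q) = 32*Q)
m(F, z) = 3 + 9*F (m(F, z) = 3 + (F*(4 + 6) - F) = 3 + (F*10 - F) = 3 + (10*F - F) = 3 + 9*F)
m(5, W(l(5), 0))*2 = (3 + 9*5)*2 = (3 + 45)*2 = 48*2 = 96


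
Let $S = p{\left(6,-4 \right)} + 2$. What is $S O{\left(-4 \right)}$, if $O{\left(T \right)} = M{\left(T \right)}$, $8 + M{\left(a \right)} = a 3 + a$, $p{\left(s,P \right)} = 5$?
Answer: $-168$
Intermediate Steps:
$M{\left(a \right)} = -8 + 4 a$ ($M{\left(a \right)} = -8 + \left(a 3 + a\right) = -8 + \left(3 a + a\right) = -8 + 4 a$)
$O{\left(T \right)} = -8 + 4 T$
$S = 7$ ($S = 5 + 2 = 7$)
$S O{\left(-4 \right)} = 7 \left(-8 + 4 \left(-4\right)\right) = 7 \left(-8 - 16\right) = 7 \left(-24\right) = -168$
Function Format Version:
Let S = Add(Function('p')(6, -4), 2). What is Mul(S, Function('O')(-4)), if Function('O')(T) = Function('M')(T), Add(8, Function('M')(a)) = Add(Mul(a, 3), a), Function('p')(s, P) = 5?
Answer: -168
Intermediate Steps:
Function('M')(a) = Add(-8, Mul(4, a)) (Function('M')(a) = Add(-8, Add(Mul(a, 3), a)) = Add(-8, Add(Mul(3, a), a)) = Add(-8, Mul(4, a)))
Function('O')(T) = Add(-8, Mul(4, T))
S = 7 (S = Add(5, 2) = 7)
Mul(S, Function('O')(-4)) = Mul(7, Add(-8, Mul(4, -4))) = Mul(7, Add(-8, -16)) = Mul(7, -24) = -168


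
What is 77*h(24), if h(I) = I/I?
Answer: 77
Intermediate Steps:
h(I) = 1
77*h(24) = 77*1 = 77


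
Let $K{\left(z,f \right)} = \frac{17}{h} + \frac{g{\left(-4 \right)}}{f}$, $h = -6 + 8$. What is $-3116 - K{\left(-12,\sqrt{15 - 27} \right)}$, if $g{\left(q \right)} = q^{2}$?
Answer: $- \frac{6249}{2} + \frac{8 i \sqrt{3}}{3} \approx -3124.5 + 4.6188 i$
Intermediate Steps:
$h = 2$
$K{\left(z,f \right)} = \frac{17}{2} + \frac{16}{f}$ ($K{\left(z,f \right)} = \frac{17}{2} + \frac{\left(-4\right)^{2}}{f} = 17 \cdot \frac{1}{2} + \frac{16}{f} = \frac{17}{2} + \frac{16}{f}$)
$-3116 - K{\left(-12,\sqrt{15 - 27} \right)} = -3116 - \left(\frac{17}{2} + \frac{16}{\sqrt{15 - 27}}\right) = -3116 - \left(\frac{17}{2} + \frac{16}{\sqrt{-12}}\right) = -3116 - \left(\frac{17}{2} + \frac{16}{2 i \sqrt{3}}\right) = -3116 - \left(\frac{17}{2} + 16 \left(- \frac{i \sqrt{3}}{6}\right)\right) = -3116 - \left(\frac{17}{2} - \frac{8 i \sqrt{3}}{3}\right) = - \frac{6249}{2} + \frac{8 i \sqrt{3}}{3}$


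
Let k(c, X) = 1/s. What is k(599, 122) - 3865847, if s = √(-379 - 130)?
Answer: -3865847 - I*√509/509 ≈ -3.8658e+6 - 0.044324*I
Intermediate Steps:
s = I*√509 (s = √(-509) = I*√509 ≈ 22.561*I)
k(c, X) = -I*√509/509 (k(c, X) = 1/(I*√509) = -I*√509/509)
k(599, 122) - 3865847 = -I*√509/509 - 3865847 = -3865847 - I*√509/509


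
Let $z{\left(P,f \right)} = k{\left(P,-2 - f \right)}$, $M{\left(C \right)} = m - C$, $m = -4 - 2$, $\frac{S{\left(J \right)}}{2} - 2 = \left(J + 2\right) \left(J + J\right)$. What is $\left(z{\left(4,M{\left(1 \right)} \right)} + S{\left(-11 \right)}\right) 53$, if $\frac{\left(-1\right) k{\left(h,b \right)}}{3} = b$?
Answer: $20405$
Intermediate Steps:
$S{\left(J \right)} = 4 + 4 J \left(2 + J\right)$ ($S{\left(J \right)} = 4 + 2 \left(J + 2\right) \left(J + J\right) = 4 + 2 \left(2 + J\right) 2 J = 4 + 2 \cdot 2 J \left(2 + J\right) = 4 + 4 J \left(2 + J\right)$)
$k{\left(h,b \right)} = - 3 b$
$m = -6$
$M{\left(C \right)} = -6 - C$
$z{\left(P,f \right)} = 6 + 3 f$ ($z{\left(P,f \right)} = - 3 \left(-2 - f\right) = 6 + 3 f$)
$\left(z{\left(4,M{\left(1 \right)} \right)} + S{\left(-11 \right)}\right) 53 = \left(\left(6 + 3 \left(-6 - 1\right)\right) + \left(4 + 4 \left(-11\right)^{2} + 8 \left(-11\right)\right)\right) 53 = \left(\left(6 + 3 \left(-6 - 1\right)\right) + \left(4 + 4 \cdot 121 - 88\right)\right) 53 = \left(\left(6 + 3 \left(-7\right)\right) + \left(4 + 484 - 88\right)\right) 53 = \left(\left(6 - 21\right) + 400\right) 53 = \left(-15 + 400\right) 53 = 385 \cdot 53 = 20405$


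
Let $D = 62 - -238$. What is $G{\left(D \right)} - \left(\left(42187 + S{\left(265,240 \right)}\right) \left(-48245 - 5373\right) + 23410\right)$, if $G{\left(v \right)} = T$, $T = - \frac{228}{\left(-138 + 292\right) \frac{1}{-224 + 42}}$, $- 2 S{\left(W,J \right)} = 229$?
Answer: $\frac{24814021809}{11} \approx 2.2558 \cdot 10^{9}$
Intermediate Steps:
$D = 300$ ($D = 62 + 238 = 300$)
$S{\left(W,J \right)} = - \frac{229}{2}$ ($S{\left(W,J \right)} = \left(- \frac{1}{2}\right) 229 = - \frac{229}{2}$)
$T = \frac{2964}{11}$ ($T = - \frac{228}{154 \frac{1}{-182}} = - \frac{228}{154 \left(- \frac{1}{182}\right)} = - \frac{228}{- \frac{11}{13}} = \left(-228\right) \left(- \frac{13}{11}\right) = \frac{2964}{11} \approx 269.45$)
$G{\left(v \right)} = \frac{2964}{11}$
$G{\left(D \right)} - \left(\left(42187 + S{\left(265,240 \right)}\right) \left(-48245 - 5373\right) + 23410\right) = \frac{2964}{11} - \left(\left(42187 - \frac{229}{2}\right) \left(-48245 - 5373\right) + 23410\right) = \frac{2964}{11} - \left(\frac{84145}{2} \left(-53618\right) + 23410\right) = \frac{2964}{11} - \left(-2255843305 + 23410\right) = \frac{2964}{11} - -2255819895 = \frac{2964}{11} + 2255819895 = \frac{24814021809}{11}$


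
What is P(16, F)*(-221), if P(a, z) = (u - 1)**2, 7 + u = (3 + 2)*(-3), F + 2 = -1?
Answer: -116909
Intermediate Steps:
F = -3 (F = -2 - 1 = -3)
u = -22 (u = -7 + (3 + 2)*(-3) = -7 + 5*(-3) = -7 - 15 = -22)
P(a, z) = 529 (P(a, z) = (-22 - 1)**2 = (-23)**2 = 529)
P(16, F)*(-221) = 529*(-221) = -116909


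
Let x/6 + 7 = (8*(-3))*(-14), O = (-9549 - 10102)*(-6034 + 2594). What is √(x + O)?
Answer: √67601414 ≈ 8222.0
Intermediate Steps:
O = 67599440 (O = -19651*(-3440) = 67599440)
x = 1974 (x = -42 + 6*((8*(-3))*(-14)) = -42 + 6*(-24*(-14)) = -42 + 6*336 = -42 + 2016 = 1974)
√(x + O) = √(1974 + 67599440) = √67601414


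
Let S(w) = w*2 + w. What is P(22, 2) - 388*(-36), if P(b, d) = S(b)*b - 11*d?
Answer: 15398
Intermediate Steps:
S(w) = 3*w (S(w) = 2*w + w = 3*w)
P(b, d) = -11*d + 3*b**2 (P(b, d) = (3*b)*b - 11*d = 3*b**2 - 11*d = -11*d + 3*b**2)
P(22, 2) - 388*(-36) = (-11*2 + 3*22**2) - 388*(-36) = (-22 + 3*484) + 13968 = (-22 + 1452) + 13968 = 1430 + 13968 = 15398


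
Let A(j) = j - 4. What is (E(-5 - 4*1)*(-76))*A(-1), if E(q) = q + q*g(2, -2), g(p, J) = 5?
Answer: -20520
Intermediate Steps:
A(j) = -4 + j
E(q) = 6*q (E(q) = q + q*5 = q + 5*q = 6*q)
(E(-5 - 4*1)*(-76))*A(-1) = ((6*(-5 - 4*1))*(-76))*(-4 - 1) = ((6*(-5 - 4))*(-76))*(-5) = ((6*(-9))*(-76))*(-5) = -54*(-76)*(-5) = 4104*(-5) = -20520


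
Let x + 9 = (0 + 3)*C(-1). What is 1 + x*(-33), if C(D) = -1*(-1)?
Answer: 199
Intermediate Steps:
C(D) = 1
x = -6 (x = -9 + (0 + 3)*1 = -9 + 3*1 = -9 + 3 = -6)
1 + x*(-33) = 1 - 6*(-33) = 1 + 198 = 199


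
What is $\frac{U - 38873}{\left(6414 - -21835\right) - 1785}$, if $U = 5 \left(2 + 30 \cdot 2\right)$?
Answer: $- \frac{38563}{26464} \approx -1.4572$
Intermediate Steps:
$U = 310$ ($U = 5 \left(2 + 60\right) = 5 \cdot 62 = 310$)
$\frac{U - 38873}{\left(6414 - -21835\right) - 1785} = \frac{310 - 38873}{\left(6414 - -21835\right) - 1785} = - \frac{38563}{\left(6414 + 21835\right) - 1785} = - \frac{38563}{28249 - 1785} = - \frac{38563}{26464}$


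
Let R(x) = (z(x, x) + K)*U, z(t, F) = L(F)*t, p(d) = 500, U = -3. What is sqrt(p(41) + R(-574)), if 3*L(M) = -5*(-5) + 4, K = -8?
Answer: sqrt(17170) ≈ 131.03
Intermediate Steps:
L(M) = 29/3 (L(M) = (-5*(-5) + 4)/3 = (25 + 4)/3 = (1/3)*29 = 29/3)
z(t, F) = 29*t/3
R(x) = 24 - 29*x (R(x) = (29*x/3 - 8)*(-3) = (-8 + 29*x/3)*(-3) = 24 - 29*x)
sqrt(p(41) + R(-574)) = sqrt(500 + (24 - 29*(-574))) = sqrt(500 + (24 + 16646)) = sqrt(500 + 16670) = sqrt(17170)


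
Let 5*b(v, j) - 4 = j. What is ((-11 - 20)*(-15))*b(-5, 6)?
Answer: 930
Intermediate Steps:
b(v, j) = 4/5 + j/5
((-11 - 20)*(-15))*b(-5, 6) = ((-11 - 20)*(-15))*(4/5 + (1/5)*6) = (-31*(-15))*(4/5 + 6/5) = 465*2 = 930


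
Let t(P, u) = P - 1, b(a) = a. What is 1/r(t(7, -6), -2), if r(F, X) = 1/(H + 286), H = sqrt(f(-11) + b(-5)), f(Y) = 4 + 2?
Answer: 287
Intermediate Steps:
f(Y) = 6
t(P, u) = -1 + P
H = 1 (H = sqrt(6 - 5) = sqrt(1) = 1)
r(F, X) = 1/287 (r(F, X) = 1/(1 + 286) = 1/287)
1/r(t(7, -6), -2) = 1/(1/287) = 287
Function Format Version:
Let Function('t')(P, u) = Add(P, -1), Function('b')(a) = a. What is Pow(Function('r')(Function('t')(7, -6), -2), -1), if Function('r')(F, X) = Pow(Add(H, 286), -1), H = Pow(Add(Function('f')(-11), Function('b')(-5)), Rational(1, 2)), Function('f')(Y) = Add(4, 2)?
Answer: 287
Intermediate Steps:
Function('f')(Y) = 6
Function('t')(P, u) = Add(-1, P)
H = 1 (H = Pow(Add(6, -5), Rational(1, 2)) = Pow(1, Rational(1, 2)) = 1)
Function('r')(F, X) = Rational(1, 287) (Function('r')(F, X) = Pow(Add(1, 286), -1) = Pow(287, -1) = Rational(1, 287))
Pow(Function('r')(Function('t')(7, -6), -2), -1) = Pow(Rational(1, 287), -1) = 287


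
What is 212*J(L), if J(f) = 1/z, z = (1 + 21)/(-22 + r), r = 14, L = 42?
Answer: -848/11 ≈ -77.091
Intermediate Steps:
z = -11/4 (z = (1 + 21)/(-22 + 14) = 22/(-8) = 22*(-⅛) = -11/4 ≈ -2.7500)
J(f) = -4/11 (J(f) = 1/(-11/4) = -4/11)
212*J(L) = 212*(-4/11) = -848/11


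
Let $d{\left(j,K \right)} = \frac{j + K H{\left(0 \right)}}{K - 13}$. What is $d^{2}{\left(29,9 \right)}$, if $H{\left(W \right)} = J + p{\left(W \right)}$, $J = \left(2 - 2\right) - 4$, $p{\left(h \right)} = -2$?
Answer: $\frac{625}{16} \approx 39.063$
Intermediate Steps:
$J = -4$ ($J = 0 - 4 = -4$)
$H{\left(W \right)} = -6$ ($H{\left(W \right)} = -4 - 2 = -6$)
$d{\left(j,K \right)} = \frac{j - 6 K}{-13 + K}$ ($d{\left(j,K \right)} = \frac{j + K \left(-6\right)}{K - 13} = \frac{j - 6 K}{-13 + K}$)
$d^{2}{\left(29,9 \right)} = \left(\frac{29 - 54}{-13 + 9}\right)^{2} = \left(\frac{29 - 54}{-4}\right)^{2} = \left(\left(- \frac{1}{4}\right) \left(-25\right)\right)^{2} = \left(\frac{25}{4}\right)^{2} = \frac{625}{16}$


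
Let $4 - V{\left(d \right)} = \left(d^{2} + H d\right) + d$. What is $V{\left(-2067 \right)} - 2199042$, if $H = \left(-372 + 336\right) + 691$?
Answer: $-5115575$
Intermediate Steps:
$H = 655$ ($H = -36 + 691 = 655$)
$V{\left(d \right)} = 4 - d^{2} - 656 d$ ($V{\left(d \right)} = 4 - \left(\left(d^{2} + 655 d\right) + d\right) = 4 - \left(d^{2} + 656 d\right) = 4 - d^{2} - 656 d$)
$V{\left(-2067 \right)} - 2199042 = \left(4 - \left(-2067\right)^{2} - -1355952\right) - 2199042 = \left(4 - 4272489 + 1355952\right) - 2199042 = -2916533 - 2199042 = -5115575$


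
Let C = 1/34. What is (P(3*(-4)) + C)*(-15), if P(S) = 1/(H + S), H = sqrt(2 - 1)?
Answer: 345/374 ≈ 0.92246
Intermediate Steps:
H = 1 (H = sqrt(1) = 1)
C = 1/34 ≈ 0.029412
P(S) = 1/(1 + S)
(P(3*(-4)) + C)*(-15) = (1/(1 + 3*(-4)) + 1/34)*(-15) = (1/(1 - 12) + 1/34)*(-15) = (1/(-11) + 1/34)*(-15) = (-1/11 + 1/34)*(-15) = -23/374*(-15) = 345/374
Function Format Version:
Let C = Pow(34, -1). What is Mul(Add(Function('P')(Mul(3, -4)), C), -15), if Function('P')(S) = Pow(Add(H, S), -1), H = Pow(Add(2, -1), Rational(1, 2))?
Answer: Rational(345, 374) ≈ 0.92246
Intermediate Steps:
H = 1 (H = Pow(1, Rational(1, 2)) = 1)
C = Rational(1, 34) ≈ 0.029412
Function('P')(S) = Pow(Add(1, S), -1)
Mul(Add(Function('P')(Mul(3, -4)), C), -15) = Mul(Add(Pow(Add(1, Mul(3, -4)), -1), Rational(1, 34)), -15) = Mul(Add(Pow(Add(1, -12), -1), Rational(1, 34)), -15) = Mul(Add(Pow(-11, -1), Rational(1, 34)), -15) = Mul(Add(Rational(-1, 11), Rational(1, 34)), -15) = Mul(Rational(-23, 374), -15) = Rational(345, 374)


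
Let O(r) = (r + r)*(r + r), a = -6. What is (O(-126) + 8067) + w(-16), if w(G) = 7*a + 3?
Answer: 71532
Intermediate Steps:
w(G) = -39 (w(G) = 7*(-6) + 3 = -42 + 3 = -39)
O(r) = 4*r**2 (O(r) = (2*r)*(2*r) = 4*r**2)
(O(-126) + 8067) + w(-16) = (4*(-126)**2 + 8067) - 39 = (4*15876 + 8067) - 39 = (63504 + 8067) - 39 = 71571 - 39 = 71532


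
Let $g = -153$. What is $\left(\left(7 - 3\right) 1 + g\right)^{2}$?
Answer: $22201$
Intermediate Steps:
$\left(\left(7 - 3\right) 1 + g\right)^{2} = \left(\left(7 - 3\right) 1 - 153\right)^{2} = \left(4 \cdot 1 - 153\right)^{2} = \left(4 - 153\right)^{2} = \left(-149\right)^{2} = 22201$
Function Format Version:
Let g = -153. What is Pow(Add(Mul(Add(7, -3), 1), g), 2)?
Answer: 22201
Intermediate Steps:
Pow(Add(Mul(Add(7, -3), 1), g), 2) = Pow(Add(Mul(Add(7, -3), 1), -153), 2) = Pow(Add(Mul(4, 1), -153), 2) = Pow(Add(4, -153), 2) = Pow(-149, 2) = 22201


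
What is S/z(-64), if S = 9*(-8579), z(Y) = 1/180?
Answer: -13897980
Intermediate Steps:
z(Y) = 1/180
S = -77211
S/z(-64) = -77211/1/180 = -77211*180 = -13897980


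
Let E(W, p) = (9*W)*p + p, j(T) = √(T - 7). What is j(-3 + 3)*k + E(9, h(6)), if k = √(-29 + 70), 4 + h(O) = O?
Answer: 164 + I*√287 ≈ 164.0 + 16.941*I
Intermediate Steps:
h(O) = -4 + O
j(T) = √(-7 + T)
k = √41 ≈ 6.4031
E(W, p) = p + 9*W*p (E(W, p) = 9*W*p + p = p + 9*W*p)
j(-3 + 3)*k + E(9, h(6)) = √(-7 + (-3 + 3))*√41 + (-4 + 6)*(1 + 9*9) = √(-7 + 0)*√41 + 2*(1 + 81) = √(-7)*√41 + 2*82 = (I*√7)*√41 + 164 = I*√287 + 164 = 164 + I*√287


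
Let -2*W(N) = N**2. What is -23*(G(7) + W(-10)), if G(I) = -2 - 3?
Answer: 1265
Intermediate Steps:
G(I) = -5
W(N) = -N**2/2
-23*(G(7) + W(-10)) = -23*(-5 - 1/2*(-10)**2) = -23*(-5 - 1/2*100) = -23*(-5 - 50) = -23*(-55) = 1265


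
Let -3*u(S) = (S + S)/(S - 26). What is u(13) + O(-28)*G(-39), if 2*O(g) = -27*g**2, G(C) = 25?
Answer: -793798/3 ≈ -2.6460e+5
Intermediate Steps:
O(g) = -27*g**2/2 (O(g) = (-27*g**2)/2 = -27*g**2/2)
u(S) = -2*S/(3*(-26 + S)) (u(S) = -(S + S)/(3*(S - 26)) = -2*S/(3*(-26 + S)))
u(13) + O(-28)*G(-39) = -2*13/(-78 + 3*13) - 27/2*(-28)**2*25 = -2*13/(-78 + 39) - 27/2*784*25 = -2*13/(-39) - 10584*25 = -2*13*(-1/39) - 264600 = 2/3 - 264600 = -793798/3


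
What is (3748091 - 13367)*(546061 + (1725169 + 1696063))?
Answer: 14816744382132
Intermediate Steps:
(3748091 - 13367)*(546061 + (1725169 + 1696063)) = 3734724*(546061 + 3421232) = 3734724*3967293 = 14816744382132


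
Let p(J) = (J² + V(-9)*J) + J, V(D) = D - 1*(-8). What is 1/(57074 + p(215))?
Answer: 1/103299 ≈ 9.6806e-6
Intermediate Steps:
V(D) = 8 + D (V(D) = D + 8 = 8 + D)
p(J) = J² (p(J) = (J² + (8 - 9)*J) + J = (J² - J) + J = J²)
1/(57074 + p(215)) = 1/(57074 + 215²) = 1/(57074 + 46225) = 1/103299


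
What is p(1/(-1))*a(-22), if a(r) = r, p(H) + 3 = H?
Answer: 88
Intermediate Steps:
p(H) = -3 + H
p(1/(-1))*a(-22) = (-3 + 1/(-1))*(-22) = (-3 - 1)*(-22) = -4*(-22) = 88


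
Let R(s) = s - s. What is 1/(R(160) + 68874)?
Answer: 1/68874 ≈ 1.4519e-5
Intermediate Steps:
R(s) = 0
1/(R(160) + 68874) = 1/(0 + 68874) = 1/68874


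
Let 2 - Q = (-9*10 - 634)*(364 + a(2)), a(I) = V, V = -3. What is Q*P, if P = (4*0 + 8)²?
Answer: 16727424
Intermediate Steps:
a(I) = -3
Q = 261366 (Q = 2 - (-9*10 - 634)*(364 - 3) = 2 - (-90 - 634)*361 = 2 - (-724)*361 = 2 - 1*(-261364) = 2 + 261364 = 261366)
P = 64 (P = (0 + 8)² = 8² = 64)
Q*P = 261366*64 = 16727424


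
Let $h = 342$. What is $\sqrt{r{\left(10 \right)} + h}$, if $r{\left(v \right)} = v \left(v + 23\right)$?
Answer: $4 \sqrt{42} \approx 25.923$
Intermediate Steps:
$r{\left(v \right)} = v \left(23 + v\right)$
$\sqrt{r{\left(10 \right)} + h} = \sqrt{10 \left(23 + 10\right) + 342} = \sqrt{10 \cdot 33 + 342} = \sqrt{330 + 342} = \sqrt{672} = 4 \sqrt{42}$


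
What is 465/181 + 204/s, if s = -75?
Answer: -683/4525 ≈ -0.15094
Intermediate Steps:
465/181 + 204/s = 465/181 + 204/(-75) = 465*(1/181) + 204*(-1/75) = 465/181 - 68/25 = -683/4525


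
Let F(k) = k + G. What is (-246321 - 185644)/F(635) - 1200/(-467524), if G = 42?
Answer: -50488298065/79128437 ≈ -638.05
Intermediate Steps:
F(k) = 42 + k (F(k) = k + 42 = 42 + k)
(-246321 - 185644)/F(635) - 1200/(-467524) = (-246321 - 185644)/(42 + 635) - 1200/(-467524) = -431965/677 - 1200*(-1/467524) = -431965*1/677 + 300/116881 = -431965/677 + 300/116881 = -50488298065/79128437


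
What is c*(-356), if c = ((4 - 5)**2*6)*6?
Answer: -12816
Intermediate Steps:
c = 36 (c = ((-1)**2*6)*6 = (1*6)*6 = 6*6 = 36)
c*(-356) = 36*(-356) = -12816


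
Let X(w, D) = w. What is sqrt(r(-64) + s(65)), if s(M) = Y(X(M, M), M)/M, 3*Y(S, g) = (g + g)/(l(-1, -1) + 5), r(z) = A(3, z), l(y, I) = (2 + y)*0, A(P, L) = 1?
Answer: sqrt(255)/15 ≈ 1.0646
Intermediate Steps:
l(y, I) = 0
r(z) = 1
Y(S, g) = 2*g/15 (Y(S, g) = ((g + g)/(0 + 5))/3 = ((2*g)/5)/3 = ((2*g)*(1/5))/3 = (2*g/5)/3 = 2*g/15)
s(M) = 2/15 (s(M) = (2*M/15)/M = 2/15)
sqrt(r(-64) + s(65)) = sqrt(1 + 2/15) = sqrt(17/15) = sqrt(255)/15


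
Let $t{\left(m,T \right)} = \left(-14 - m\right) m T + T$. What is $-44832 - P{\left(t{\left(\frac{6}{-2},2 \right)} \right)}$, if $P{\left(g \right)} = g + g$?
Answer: $-44968$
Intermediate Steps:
$t{\left(m,T \right)} = T + T m \left(-14 - m\right)$ ($t{\left(m,T \right)} = m \left(-14 - m\right) T + T = T m \left(-14 - m\right) + T = T + T m \left(-14 - m\right)$)
$P{\left(g \right)} = 2 g$
$-44832 - P{\left(t{\left(\frac{6}{-2},2 \right)} \right)} = -44832 - 2 \cdot 2 \left(1 - \left(\frac{6}{-2}\right)^{2} - 14 \frac{6}{-2}\right) = -44832 - 2 \cdot 2 \left(1 - \left(6 \left(- \frac{1}{2}\right)\right)^{2} - 14 \cdot 6 \left(- \frac{1}{2}\right)\right) = -44832 - 2 \cdot 2 \left(1 - \left(-3\right)^{2} - -42\right) = -44832 - 2 \cdot 2 \left(1 - 9 + 42\right) = -44832 - 2 \cdot 2 \cdot 34 = -44832 - 2 \cdot 68 = -44832 - 136 = -44968$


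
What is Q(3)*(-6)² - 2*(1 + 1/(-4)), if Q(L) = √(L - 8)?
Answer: -3/2 + 36*I*√5 ≈ -1.5 + 80.498*I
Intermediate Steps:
Q(L) = √(-8 + L)
Q(3)*(-6)² - 2*(1 + 1/(-4)) = √(-8 + 3)*(-6)² - 2*(1 + 1/(-4)) = √(-5)*36 - 2*(1 - ¼) = (I*√5)*36 - 2*¾ = 36*I*√5 - 3/2 = -3/2 + 36*I*√5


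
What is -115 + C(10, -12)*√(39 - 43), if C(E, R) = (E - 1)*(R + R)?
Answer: -115 - 432*I ≈ -115.0 - 432.0*I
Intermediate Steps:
C(E, R) = 2*R*(-1 + E) (C(E, R) = (-1 + E)*(2*R) = 2*R*(-1 + E))
-115 + C(10, -12)*√(39 - 43) = -115 + (2*(-12)*(-1 + 10))*√(39 - 43) = -115 + (2*(-12)*9)*√(-4) = -115 - 432*I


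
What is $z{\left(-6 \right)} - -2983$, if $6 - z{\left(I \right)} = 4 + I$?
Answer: $2991$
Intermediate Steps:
$z{\left(I \right)} = 2 - I$ ($z{\left(I \right)} = 6 - \left(4 + I\right) = 2 - I$)
$z{\left(-6 \right)} - -2983 = \left(2 - -6\right) - -2983 = \left(2 + 6\right) + 2983 = 8 + 2983 = 2991$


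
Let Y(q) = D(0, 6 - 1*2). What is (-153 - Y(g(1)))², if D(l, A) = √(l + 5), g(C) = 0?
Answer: (153 + √5)² ≈ 24098.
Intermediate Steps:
D(l, A) = √(5 + l)
Y(q) = √5 (Y(q) = √(5 + 0) = √5)
(-153 - Y(g(1)))² = (-153 - √5)²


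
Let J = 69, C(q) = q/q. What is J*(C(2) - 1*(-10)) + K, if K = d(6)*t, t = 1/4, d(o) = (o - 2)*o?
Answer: 765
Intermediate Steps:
C(q) = 1
d(o) = o*(-2 + o) (d(o) = (-2 + o)*o = o*(-2 + o))
t = 1/4 ≈ 0.25000
K = 6 (K = (6*(-2 + 6))*(1/4) = (6*4)*(1/4) = 24*(1/4) = 6)
J*(C(2) - 1*(-10)) + K = 69*(1 - 1*(-10)) + 6 = 69*(1 + 10) + 6 = 69*11 + 6 = 759 + 6 = 765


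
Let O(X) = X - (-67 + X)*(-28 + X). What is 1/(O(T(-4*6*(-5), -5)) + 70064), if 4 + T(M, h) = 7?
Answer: 1/68467 ≈ 1.4606e-5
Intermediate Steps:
T(M, h) = 3 (T(M, h) = -4 + 7 = 3)
O(X) = X - (-67 + X)*(-28 + X)
1/(O(T(-4*6*(-5), -5)) + 70064) = 1/((-1876 - 1*3**2 + 96*3) + 70064) = 1/((-1876 - 1*9 + 288) + 70064) = 1/((-1876 - 9 + 288) + 70064) = 1/(-1597 + 70064) = 1/68467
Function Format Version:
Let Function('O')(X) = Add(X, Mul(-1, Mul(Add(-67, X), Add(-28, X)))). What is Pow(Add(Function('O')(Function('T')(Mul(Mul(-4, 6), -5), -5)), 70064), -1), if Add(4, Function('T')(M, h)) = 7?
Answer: Rational(1, 68467) ≈ 1.4606e-5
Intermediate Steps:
Function('T')(M, h) = 3 (Function('T')(M, h) = Add(-4, 7) = 3)
Function('O')(X) = Add(X, Mul(-1, Add(-67, X), Add(-28, X)))
Pow(Add(Function('O')(Function('T')(Mul(Mul(-4, 6), -5), -5)), 70064), -1) = Pow(Add(Add(-1876, Mul(-1, Pow(3, 2)), Mul(96, 3)), 70064), -1) = Pow(Add(Add(-1876, Mul(-1, 9), 288), 70064), -1) = Pow(Add(Add(-1876, -9, 288), 70064), -1) = Pow(Add(-1597, 70064), -1) = Pow(68467, -1) = Rational(1, 68467)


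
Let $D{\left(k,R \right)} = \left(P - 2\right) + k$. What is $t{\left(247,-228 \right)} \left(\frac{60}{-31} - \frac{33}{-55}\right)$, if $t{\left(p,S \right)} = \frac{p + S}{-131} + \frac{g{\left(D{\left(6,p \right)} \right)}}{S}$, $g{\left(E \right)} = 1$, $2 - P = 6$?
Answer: $\frac{307947}{1543180} \approx 0.19955$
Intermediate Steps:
$P = -4$ ($P = 2 - 6 = -4$)
$D{\left(k,R \right)} = -6 + k$ ($D{\left(k,R \right)} = \left(-4 - 2\right) + k = -6 + k$)
$t{\left(p,S \right)} = \frac{1}{S} - \frac{S}{131} - \frac{p}{131}$ ($t{\left(p,S \right)} = \frac{p + S}{-131} + 1 \frac{1}{S} = \left(S + p\right) \left(- \frac{1}{131}\right) + \frac{1}{S} = \left(- \frac{S}{131} - \frac{p}{131}\right) + \frac{1}{S} = \frac{1}{S} - \frac{S}{131} - \frac{p}{131}$)
$t{\left(247,-228 \right)} \left(\frac{60}{-31} - \frac{33}{-55}\right) = \frac{131 - - 228 \left(-228 + 247\right)}{131 \left(-228\right)} \left(\frac{60}{-31} - \frac{33}{-55}\right) = \frac{1}{131} \left(- \frac{1}{228}\right) \left(131 - \left(-228\right) 19\right) \left(60 \left(- \frac{1}{31}\right) - - \frac{3}{5}\right) = \frac{1}{131} \left(- \frac{1}{228}\right) \left(131 + 4332\right) \left(- \frac{60}{31} + \frac{3}{5}\right) = \frac{1}{131} \left(- \frac{1}{228}\right) 4463 \left(- \frac{207}{155}\right) = \left(- \frac{4463}{29868}\right) \left(- \frac{207}{155}\right) = \frac{307947}{1543180}$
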